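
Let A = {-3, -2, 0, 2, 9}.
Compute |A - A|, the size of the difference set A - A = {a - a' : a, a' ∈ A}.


A - A = {a - a' : a, a' ∈ A}; |A| = 5.
Bounds: 2|A|-1 ≤ |A - A| ≤ |A|² - |A| + 1, i.e. 9 ≤ |A - A| ≤ 21.
Note: 0 ∈ A - A always (from a - a). The set is symmetric: if d ∈ A - A then -d ∈ A - A.
Enumerate nonzero differences d = a - a' with a > a' (then include -d):
Positive differences: {1, 2, 3, 4, 5, 7, 9, 11, 12}
Full difference set: {0} ∪ (positive diffs) ∪ (negative diffs).
|A - A| = 1 + 2·9 = 19 (matches direct enumeration: 19).

|A - A| = 19


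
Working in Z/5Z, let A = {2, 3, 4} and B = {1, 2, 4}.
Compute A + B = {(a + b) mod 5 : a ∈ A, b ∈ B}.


Work in Z/5Z: reduce every sum a + b modulo 5.
Enumerate all 9 pairs:
a = 2: 2+1=3, 2+2=4, 2+4=1
a = 3: 3+1=4, 3+2=0, 3+4=2
a = 4: 4+1=0, 4+2=1, 4+4=3
Distinct residues collected: {0, 1, 2, 3, 4}
|A + B| = 5 (out of 5 total residues).

A + B = {0, 1, 2, 3, 4}


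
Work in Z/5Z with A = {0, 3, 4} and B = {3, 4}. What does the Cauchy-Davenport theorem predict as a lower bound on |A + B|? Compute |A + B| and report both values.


Cauchy-Davenport: |A + B| ≥ min(p, |A| + |B| - 1) for A, B nonempty in Z/pZ.
|A| = 3, |B| = 2, p = 5.
CD lower bound = min(5, 3 + 2 - 1) = min(5, 4) = 4.
Compute A + B mod 5 directly:
a = 0: 0+3=3, 0+4=4
a = 3: 3+3=1, 3+4=2
a = 4: 4+3=2, 4+4=3
A + B = {1, 2, 3, 4}, so |A + B| = 4.
Verify: 4 ≥ 4? Yes ✓.

CD lower bound = 4, actual |A + B| = 4.


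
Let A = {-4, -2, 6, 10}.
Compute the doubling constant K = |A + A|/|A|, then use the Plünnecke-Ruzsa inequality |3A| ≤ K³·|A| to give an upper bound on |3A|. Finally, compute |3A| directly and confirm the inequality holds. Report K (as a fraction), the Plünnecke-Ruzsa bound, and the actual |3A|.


|A| = 4.
Step 1: Compute A + A by enumerating all 16 pairs.
A + A = {-8, -6, -4, 2, 4, 6, 8, 12, 16, 20}, so |A + A| = 10.
Step 2: Doubling constant K = |A + A|/|A| = 10/4 = 10/4 ≈ 2.5000.
Step 3: Plünnecke-Ruzsa gives |3A| ≤ K³·|A| = (2.5000)³ · 4 ≈ 62.5000.
Step 4: Compute 3A = A + A + A directly by enumerating all triples (a,b,c) ∈ A³; |3A| = 18.
Step 5: Check 18 ≤ 62.5000? Yes ✓.

K = 10/4, Plünnecke-Ruzsa bound K³|A| ≈ 62.5000, |3A| = 18, inequality holds.


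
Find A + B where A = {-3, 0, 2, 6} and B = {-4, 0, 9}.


A + B = {a + b : a ∈ A, b ∈ B}.
Enumerate all |A|·|B| = 4·3 = 12 pairs (a, b) and collect distinct sums.
a = -3: -3+-4=-7, -3+0=-3, -3+9=6
a = 0: 0+-4=-4, 0+0=0, 0+9=9
a = 2: 2+-4=-2, 2+0=2, 2+9=11
a = 6: 6+-4=2, 6+0=6, 6+9=15
Collecting distinct sums: A + B = {-7, -4, -3, -2, 0, 2, 6, 9, 11, 15}
|A + B| = 10

A + B = {-7, -4, -3, -2, 0, 2, 6, 9, 11, 15}


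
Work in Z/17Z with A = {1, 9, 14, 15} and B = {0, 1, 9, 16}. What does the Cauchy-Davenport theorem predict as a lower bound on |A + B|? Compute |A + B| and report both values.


Cauchy-Davenport: |A + B| ≥ min(p, |A| + |B| - 1) for A, B nonempty in Z/pZ.
|A| = 4, |B| = 4, p = 17.
CD lower bound = min(17, 4 + 4 - 1) = min(17, 7) = 7.
Compute A + B mod 17 directly:
a = 1: 1+0=1, 1+1=2, 1+9=10, 1+16=0
a = 9: 9+0=9, 9+1=10, 9+9=1, 9+16=8
a = 14: 14+0=14, 14+1=15, 14+9=6, 14+16=13
a = 15: 15+0=15, 15+1=16, 15+9=7, 15+16=14
A + B = {0, 1, 2, 6, 7, 8, 9, 10, 13, 14, 15, 16}, so |A + B| = 12.
Verify: 12 ≥ 7? Yes ✓.

CD lower bound = 7, actual |A + B| = 12.


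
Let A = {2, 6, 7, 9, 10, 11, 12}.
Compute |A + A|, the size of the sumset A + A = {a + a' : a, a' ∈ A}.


A + A = {a + a' : a, a' ∈ A}; |A| = 7.
General bounds: 2|A| - 1 ≤ |A + A| ≤ |A|(|A|+1)/2, i.e. 13 ≤ |A + A| ≤ 28.
Lower bound 2|A|-1 is attained iff A is an arithmetic progression.
Enumerate sums a + a' for a ≤ a' (symmetric, so this suffices):
a = 2: 2+2=4, 2+6=8, 2+7=9, 2+9=11, 2+10=12, 2+11=13, 2+12=14
a = 6: 6+6=12, 6+7=13, 6+9=15, 6+10=16, 6+11=17, 6+12=18
a = 7: 7+7=14, 7+9=16, 7+10=17, 7+11=18, 7+12=19
a = 9: 9+9=18, 9+10=19, 9+11=20, 9+12=21
a = 10: 10+10=20, 10+11=21, 10+12=22
a = 11: 11+11=22, 11+12=23
a = 12: 12+12=24
Distinct sums: {4, 8, 9, 11, 12, 13, 14, 15, 16, 17, 18, 19, 20, 21, 22, 23, 24}
|A + A| = 17

|A + A| = 17


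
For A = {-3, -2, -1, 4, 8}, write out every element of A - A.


A - A = {a - a' : a, a' ∈ A}.
Compute a - a' for each ordered pair (a, a'):
a = -3: -3--3=0, -3--2=-1, -3--1=-2, -3-4=-7, -3-8=-11
a = -2: -2--3=1, -2--2=0, -2--1=-1, -2-4=-6, -2-8=-10
a = -1: -1--3=2, -1--2=1, -1--1=0, -1-4=-5, -1-8=-9
a = 4: 4--3=7, 4--2=6, 4--1=5, 4-4=0, 4-8=-4
a = 8: 8--3=11, 8--2=10, 8--1=9, 8-4=4, 8-8=0
Collecting distinct values (and noting 0 appears from a-a):
A - A = {-11, -10, -9, -7, -6, -5, -4, -2, -1, 0, 1, 2, 4, 5, 6, 7, 9, 10, 11}
|A - A| = 19

A - A = {-11, -10, -9, -7, -6, -5, -4, -2, -1, 0, 1, 2, 4, 5, 6, 7, 9, 10, 11}


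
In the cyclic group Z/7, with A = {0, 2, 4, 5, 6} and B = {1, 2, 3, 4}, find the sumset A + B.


Work in Z/7Z: reduce every sum a + b modulo 7.
Enumerate all 20 pairs:
a = 0: 0+1=1, 0+2=2, 0+3=3, 0+4=4
a = 2: 2+1=3, 2+2=4, 2+3=5, 2+4=6
a = 4: 4+1=5, 4+2=6, 4+3=0, 4+4=1
a = 5: 5+1=6, 5+2=0, 5+3=1, 5+4=2
a = 6: 6+1=0, 6+2=1, 6+3=2, 6+4=3
Distinct residues collected: {0, 1, 2, 3, 4, 5, 6}
|A + B| = 7 (out of 7 total residues).

A + B = {0, 1, 2, 3, 4, 5, 6}


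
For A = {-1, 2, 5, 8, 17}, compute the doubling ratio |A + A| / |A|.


|A| = 5.
Compute A + A by enumerating all 25 pairs.
A + A = {-2, 1, 4, 7, 10, 13, 16, 19, 22, 25, 34}, so |A + A| = 11.
K = |A + A| / |A| = 11/5 (already in lowest terms) ≈ 2.2000.
Reference: AP of size 5 gives K = 9/5 ≈ 1.8000; a fully generic set of size 5 gives K ≈ 3.0000.

|A| = 5, |A + A| = 11, K = 11/5.


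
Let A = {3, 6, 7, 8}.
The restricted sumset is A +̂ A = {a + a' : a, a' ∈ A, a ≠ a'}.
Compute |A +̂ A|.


Restricted sumset: A +̂ A = {a + a' : a ∈ A, a' ∈ A, a ≠ a'}.
Equivalently, take A + A and drop any sum 2a that is achievable ONLY as a + a for a ∈ A (i.e. sums representable only with equal summands).
Enumerate pairs (a, a') with a < a' (symmetric, so each unordered pair gives one sum; this covers all a ≠ a'):
  3 + 6 = 9
  3 + 7 = 10
  3 + 8 = 11
  6 + 7 = 13
  6 + 8 = 14
  7 + 8 = 15
Collected distinct sums: {9, 10, 11, 13, 14, 15}
|A +̂ A| = 6
(Reference bound: |A +̂ A| ≥ 2|A| - 3 for |A| ≥ 2, with |A| = 4 giving ≥ 5.)

|A +̂ A| = 6


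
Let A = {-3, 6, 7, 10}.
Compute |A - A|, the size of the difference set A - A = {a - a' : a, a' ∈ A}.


A - A = {a - a' : a, a' ∈ A}; |A| = 4.
Bounds: 2|A|-1 ≤ |A - A| ≤ |A|² - |A| + 1, i.e. 7 ≤ |A - A| ≤ 13.
Note: 0 ∈ A - A always (from a - a). The set is symmetric: if d ∈ A - A then -d ∈ A - A.
Enumerate nonzero differences d = a - a' with a > a' (then include -d):
Positive differences: {1, 3, 4, 9, 10, 13}
Full difference set: {0} ∪ (positive diffs) ∪ (negative diffs).
|A - A| = 1 + 2·6 = 13 (matches direct enumeration: 13).

|A - A| = 13


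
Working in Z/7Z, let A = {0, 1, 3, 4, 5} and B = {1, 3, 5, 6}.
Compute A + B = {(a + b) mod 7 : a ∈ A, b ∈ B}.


Work in Z/7Z: reduce every sum a + b modulo 7.
Enumerate all 20 pairs:
a = 0: 0+1=1, 0+3=3, 0+5=5, 0+6=6
a = 1: 1+1=2, 1+3=4, 1+5=6, 1+6=0
a = 3: 3+1=4, 3+3=6, 3+5=1, 3+6=2
a = 4: 4+1=5, 4+3=0, 4+5=2, 4+6=3
a = 5: 5+1=6, 5+3=1, 5+5=3, 5+6=4
Distinct residues collected: {0, 1, 2, 3, 4, 5, 6}
|A + B| = 7 (out of 7 total residues).

A + B = {0, 1, 2, 3, 4, 5, 6}


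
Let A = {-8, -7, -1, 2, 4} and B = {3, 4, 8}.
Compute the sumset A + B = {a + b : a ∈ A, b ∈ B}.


A + B = {a + b : a ∈ A, b ∈ B}.
Enumerate all |A|·|B| = 5·3 = 15 pairs (a, b) and collect distinct sums.
a = -8: -8+3=-5, -8+4=-4, -8+8=0
a = -7: -7+3=-4, -7+4=-3, -7+8=1
a = -1: -1+3=2, -1+4=3, -1+8=7
a = 2: 2+3=5, 2+4=6, 2+8=10
a = 4: 4+3=7, 4+4=8, 4+8=12
Collecting distinct sums: A + B = {-5, -4, -3, 0, 1, 2, 3, 5, 6, 7, 8, 10, 12}
|A + B| = 13

A + B = {-5, -4, -3, 0, 1, 2, 3, 5, 6, 7, 8, 10, 12}


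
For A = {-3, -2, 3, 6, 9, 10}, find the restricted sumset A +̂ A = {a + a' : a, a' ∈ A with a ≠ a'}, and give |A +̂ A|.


Restricted sumset: A +̂ A = {a + a' : a ∈ A, a' ∈ A, a ≠ a'}.
Equivalently, take A + A and drop any sum 2a that is achievable ONLY as a + a for a ∈ A (i.e. sums representable only with equal summands).
Enumerate pairs (a, a') with a < a' (symmetric, so each unordered pair gives one sum; this covers all a ≠ a'):
  -3 + -2 = -5
  -3 + 3 = 0
  -3 + 6 = 3
  -3 + 9 = 6
  -3 + 10 = 7
  -2 + 3 = 1
  -2 + 6 = 4
  -2 + 9 = 7
  -2 + 10 = 8
  3 + 6 = 9
  3 + 9 = 12
  3 + 10 = 13
  6 + 9 = 15
  6 + 10 = 16
  9 + 10 = 19
Collected distinct sums: {-5, 0, 1, 3, 4, 6, 7, 8, 9, 12, 13, 15, 16, 19}
|A +̂ A| = 14
(Reference bound: |A +̂ A| ≥ 2|A| - 3 for |A| ≥ 2, with |A| = 6 giving ≥ 9.)

|A +̂ A| = 14


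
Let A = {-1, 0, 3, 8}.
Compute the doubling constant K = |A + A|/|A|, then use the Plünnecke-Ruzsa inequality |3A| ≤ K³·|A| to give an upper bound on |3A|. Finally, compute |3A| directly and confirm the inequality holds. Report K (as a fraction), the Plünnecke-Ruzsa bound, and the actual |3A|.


|A| = 4.
Step 1: Compute A + A by enumerating all 16 pairs.
A + A = {-2, -1, 0, 2, 3, 6, 7, 8, 11, 16}, so |A + A| = 10.
Step 2: Doubling constant K = |A + A|/|A| = 10/4 = 10/4 ≈ 2.5000.
Step 3: Plünnecke-Ruzsa gives |3A| ≤ K³·|A| = (2.5000)³ · 4 ≈ 62.5000.
Step 4: Compute 3A = A + A + A directly by enumerating all triples (a,b,c) ∈ A³; |3A| = 19.
Step 5: Check 19 ≤ 62.5000? Yes ✓.

K = 10/4, Plünnecke-Ruzsa bound K³|A| ≈ 62.5000, |3A| = 19, inequality holds.


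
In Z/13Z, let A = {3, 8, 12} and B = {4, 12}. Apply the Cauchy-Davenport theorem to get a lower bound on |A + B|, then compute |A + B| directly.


Cauchy-Davenport: |A + B| ≥ min(p, |A| + |B| - 1) for A, B nonempty in Z/pZ.
|A| = 3, |B| = 2, p = 13.
CD lower bound = min(13, 3 + 2 - 1) = min(13, 4) = 4.
Compute A + B mod 13 directly:
a = 3: 3+4=7, 3+12=2
a = 8: 8+4=12, 8+12=7
a = 12: 12+4=3, 12+12=11
A + B = {2, 3, 7, 11, 12}, so |A + B| = 5.
Verify: 5 ≥ 4? Yes ✓.

CD lower bound = 4, actual |A + B| = 5.


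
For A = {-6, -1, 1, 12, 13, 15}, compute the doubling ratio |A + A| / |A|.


|A| = 6.
Compute A + A by enumerating all 36 pairs.
A + A = {-12, -7, -5, -2, 0, 2, 6, 7, 9, 11, 12, 13, 14, 16, 24, 25, 26, 27, 28, 30}, so |A + A| = 20.
K = |A + A| / |A| = 20/6 = 10/3 ≈ 3.3333.
Reference: AP of size 6 gives K = 11/6 ≈ 1.8333; a fully generic set of size 6 gives K ≈ 3.5000.

|A| = 6, |A + A| = 20, K = 20/6 = 10/3.


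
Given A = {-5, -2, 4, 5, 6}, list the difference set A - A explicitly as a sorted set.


A - A = {a - a' : a, a' ∈ A}.
Compute a - a' for each ordered pair (a, a'):
a = -5: -5--5=0, -5--2=-3, -5-4=-9, -5-5=-10, -5-6=-11
a = -2: -2--5=3, -2--2=0, -2-4=-6, -2-5=-7, -2-6=-8
a = 4: 4--5=9, 4--2=6, 4-4=0, 4-5=-1, 4-6=-2
a = 5: 5--5=10, 5--2=7, 5-4=1, 5-5=0, 5-6=-1
a = 6: 6--5=11, 6--2=8, 6-4=2, 6-5=1, 6-6=0
Collecting distinct values (and noting 0 appears from a-a):
A - A = {-11, -10, -9, -8, -7, -6, -3, -2, -1, 0, 1, 2, 3, 6, 7, 8, 9, 10, 11}
|A - A| = 19

A - A = {-11, -10, -9, -8, -7, -6, -3, -2, -1, 0, 1, 2, 3, 6, 7, 8, 9, 10, 11}


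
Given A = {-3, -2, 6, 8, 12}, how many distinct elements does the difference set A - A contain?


A - A = {a - a' : a, a' ∈ A}; |A| = 5.
Bounds: 2|A|-1 ≤ |A - A| ≤ |A|² - |A| + 1, i.e. 9 ≤ |A - A| ≤ 21.
Note: 0 ∈ A - A always (from a - a). The set is symmetric: if d ∈ A - A then -d ∈ A - A.
Enumerate nonzero differences d = a - a' with a > a' (then include -d):
Positive differences: {1, 2, 4, 6, 8, 9, 10, 11, 14, 15}
Full difference set: {0} ∪ (positive diffs) ∪ (negative diffs).
|A - A| = 1 + 2·10 = 21 (matches direct enumeration: 21).

|A - A| = 21


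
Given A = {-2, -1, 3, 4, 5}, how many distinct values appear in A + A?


A + A = {a + a' : a, a' ∈ A}; |A| = 5.
General bounds: 2|A| - 1 ≤ |A + A| ≤ |A|(|A|+1)/2, i.e. 9 ≤ |A + A| ≤ 15.
Lower bound 2|A|-1 is attained iff A is an arithmetic progression.
Enumerate sums a + a' for a ≤ a' (symmetric, so this suffices):
a = -2: -2+-2=-4, -2+-1=-3, -2+3=1, -2+4=2, -2+5=3
a = -1: -1+-1=-2, -1+3=2, -1+4=3, -1+5=4
a = 3: 3+3=6, 3+4=7, 3+5=8
a = 4: 4+4=8, 4+5=9
a = 5: 5+5=10
Distinct sums: {-4, -3, -2, 1, 2, 3, 4, 6, 7, 8, 9, 10}
|A + A| = 12

|A + A| = 12


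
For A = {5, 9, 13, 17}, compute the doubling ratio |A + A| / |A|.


|A| = 4.
Compute A + A by enumerating all 16 pairs.
A + A = {10, 14, 18, 22, 26, 30, 34}, so |A + A| = 7.
K = |A + A| / |A| = 7/4 (already in lowest terms) ≈ 1.7500.
Reference: AP of size 4 gives K = 7/4 ≈ 1.7500; a fully generic set of size 4 gives K ≈ 2.5000.

|A| = 4, |A + A| = 7, K = 7/4.


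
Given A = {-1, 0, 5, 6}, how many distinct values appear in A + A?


A + A = {a + a' : a, a' ∈ A}; |A| = 4.
General bounds: 2|A| - 1 ≤ |A + A| ≤ |A|(|A|+1)/2, i.e. 7 ≤ |A + A| ≤ 10.
Lower bound 2|A|-1 is attained iff A is an arithmetic progression.
Enumerate sums a + a' for a ≤ a' (symmetric, so this suffices):
a = -1: -1+-1=-2, -1+0=-1, -1+5=4, -1+6=5
a = 0: 0+0=0, 0+5=5, 0+6=6
a = 5: 5+5=10, 5+6=11
a = 6: 6+6=12
Distinct sums: {-2, -1, 0, 4, 5, 6, 10, 11, 12}
|A + A| = 9

|A + A| = 9


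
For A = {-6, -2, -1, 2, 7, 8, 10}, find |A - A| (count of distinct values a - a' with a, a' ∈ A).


A - A = {a - a' : a, a' ∈ A}; |A| = 7.
Bounds: 2|A|-1 ≤ |A - A| ≤ |A|² - |A| + 1, i.e. 13 ≤ |A - A| ≤ 43.
Note: 0 ∈ A - A always (from a - a). The set is symmetric: if d ∈ A - A then -d ∈ A - A.
Enumerate nonzero differences d = a - a' with a > a' (then include -d):
Positive differences: {1, 2, 3, 4, 5, 6, 8, 9, 10, 11, 12, 13, 14, 16}
Full difference set: {0} ∪ (positive diffs) ∪ (negative diffs).
|A - A| = 1 + 2·14 = 29 (matches direct enumeration: 29).

|A - A| = 29


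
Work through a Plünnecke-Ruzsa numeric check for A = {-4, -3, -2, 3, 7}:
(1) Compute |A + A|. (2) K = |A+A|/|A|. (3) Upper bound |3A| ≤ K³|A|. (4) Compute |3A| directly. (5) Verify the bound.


|A| = 5.
Step 1: Compute A + A by enumerating all 25 pairs.
A + A = {-8, -7, -6, -5, -4, -1, 0, 1, 3, 4, 5, 6, 10, 14}, so |A + A| = 14.
Step 2: Doubling constant K = |A + A|/|A| = 14/5 = 14/5 ≈ 2.8000.
Step 3: Plünnecke-Ruzsa gives |3A| ≤ K³·|A| = (2.8000)³ · 5 ≈ 109.7600.
Step 4: Compute 3A = A + A + A directly by enumerating all triples (a,b,c) ∈ A³; |3A| = 27.
Step 5: Check 27 ≤ 109.7600? Yes ✓.

K = 14/5, Plünnecke-Ruzsa bound K³|A| ≈ 109.7600, |3A| = 27, inequality holds.


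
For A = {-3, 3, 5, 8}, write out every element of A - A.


A - A = {a - a' : a, a' ∈ A}.
Compute a - a' for each ordered pair (a, a'):
a = -3: -3--3=0, -3-3=-6, -3-5=-8, -3-8=-11
a = 3: 3--3=6, 3-3=0, 3-5=-2, 3-8=-5
a = 5: 5--3=8, 5-3=2, 5-5=0, 5-8=-3
a = 8: 8--3=11, 8-3=5, 8-5=3, 8-8=0
Collecting distinct values (and noting 0 appears from a-a):
A - A = {-11, -8, -6, -5, -3, -2, 0, 2, 3, 5, 6, 8, 11}
|A - A| = 13

A - A = {-11, -8, -6, -5, -3, -2, 0, 2, 3, 5, 6, 8, 11}


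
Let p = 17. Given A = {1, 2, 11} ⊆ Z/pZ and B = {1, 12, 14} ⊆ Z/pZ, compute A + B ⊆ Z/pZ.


Work in Z/17Z: reduce every sum a + b modulo 17.
Enumerate all 9 pairs:
a = 1: 1+1=2, 1+12=13, 1+14=15
a = 2: 2+1=3, 2+12=14, 2+14=16
a = 11: 11+1=12, 11+12=6, 11+14=8
Distinct residues collected: {2, 3, 6, 8, 12, 13, 14, 15, 16}
|A + B| = 9 (out of 17 total residues).

A + B = {2, 3, 6, 8, 12, 13, 14, 15, 16}


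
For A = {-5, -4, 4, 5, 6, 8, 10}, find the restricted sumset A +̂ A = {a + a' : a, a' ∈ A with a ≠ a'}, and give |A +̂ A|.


Restricted sumset: A +̂ A = {a + a' : a ∈ A, a' ∈ A, a ≠ a'}.
Equivalently, take A + A and drop any sum 2a that is achievable ONLY as a + a for a ∈ A (i.e. sums representable only with equal summands).
Enumerate pairs (a, a') with a < a' (symmetric, so each unordered pair gives one sum; this covers all a ≠ a'):
  -5 + -4 = -9
  -5 + 4 = -1
  -5 + 5 = 0
  -5 + 6 = 1
  -5 + 8 = 3
  -5 + 10 = 5
  -4 + 4 = 0
  -4 + 5 = 1
  -4 + 6 = 2
  -4 + 8 = 4
  -4 + 10 = 6
  4 + 5 = 9
  4 + 6 = 10
  4 + 8 = 12
  4 + 10 = 14
  5 + 6 = 11
  5 + 8 = 13
  5 + 10 = 15
  6 + 8 = 14
  6 + 10 = 16
  8 + 10 = 18
Collected distinct sums: {-9, -1, 0, 1, 2, 3, 4, 5, 6, 9, 10, 11, 12, 13, 14, 15, 16, 18}
|A +̂ A| = 18
(Reference bound: |A +̂ A| ≥ 2|A| - 3 for |A| ≥ 2, with |A| = 7 giving ≥ 11.)

|A +̂ A| = 18


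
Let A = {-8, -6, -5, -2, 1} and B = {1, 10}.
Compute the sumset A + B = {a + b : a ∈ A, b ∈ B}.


A + B = {a + b : a ∈ A, b ∈ B}.
Enumerate all |A|·|B| = 5·2 = 10 pairs (a, b) and collect distinct sums.
a = -8: -8+1=-7, -8+10=2
a = -6: -6+1=-5, -6+10=4
a = -5: -5+1=-4, -5+10=5
a = -2: -2+1=-1, -2+10=8
a = 1: 1+1=2, 1+10=11
Collecting distinct sums: A + B = {-7, -5, -4, -1, 2, 4, 5, 8, 11}
|A + B| = 9

A + B = {-7, -5, -4, -1, 2, 4, 5, 8, 11}


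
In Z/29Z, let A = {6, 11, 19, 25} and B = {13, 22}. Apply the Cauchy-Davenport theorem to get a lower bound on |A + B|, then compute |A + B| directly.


Cauchy-Davenport: |A + B| ≥ min(p, |A| + |B| - 1) for A, B nonempty in Z/pZ.
|A| = 4, |B| = 2, p = 29.
CD lower bound = min(29, 4 + 2 - 1) = min(29, 5) = 5.
Compute A + B mod 29 directly:
a = 6: 6+13=19, 6+22=28
a = 11: 11+13=24, 11+22=4
a = 19: 19+13=3, 19+22=12
a = 25: 25+13=9, 25+22=18
A + B = {3, 4, 9, 12, 18, 19, 24, 28}, so |A + B| = 8.
Verify: 8 ≥ 5? Yes ✓.

CD lower bound = 5, actual |A + B| = 8.


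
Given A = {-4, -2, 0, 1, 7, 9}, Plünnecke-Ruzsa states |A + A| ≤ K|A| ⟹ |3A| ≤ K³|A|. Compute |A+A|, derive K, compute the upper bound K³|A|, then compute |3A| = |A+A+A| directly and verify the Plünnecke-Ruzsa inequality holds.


|A| = 6.
Step 1: Compute A + A by enumerating all 36 pairs.
A + A = {-8, -6, -4, -3, -2, -1, 0, 1, 2, 3, 5, 7, 8, 9, 10, 14, 16, 18}, so |A + A| = 18.
Step 2: Doubling constant K = |A + A|/|A| = 18/6 = 18/6 ≈ 3.0000.
Step 3: Plünnecke-Ruzsa gives |3A| ≤ K³·|A| = (3.0000)³ · 6 ≈ 162.0000.
Step 4: Compute 3A = A + A + A directly by enumerating all triples (a,b,c) ∈ A³; |3A| = 33.
Step 5: Check 33 ≤ 162.0000? Yes ✓.

K = 18/6, Plünnecke-Ruzsa bound K³|A| ≈ 162.0000, |3A| = 33, inequality holds.


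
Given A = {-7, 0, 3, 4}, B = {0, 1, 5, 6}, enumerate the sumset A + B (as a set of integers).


A + B = {a + b : a ∈ A, b ∈ B}.
Enumerate all |A|·|B| = 4·4 = 16 pairs (a, b) and collect distinct sums.
a = -7: -7+0=-7, -7+1=-6, -7+5=-2, -7+6=-1
a = 0: 0+0=0, 0+1=1, 0+5=5, 0+6=6
a = 3: 3+0=3, 3+1=4, 3+5=8, 3+6=9
a = 4: 4+0=4, 4+1=5, 4+5=9, 4+6=10
Collecting distinct sums: A + B = {-7, -6, -2, -1, 0, 1, 3, 4, 5, 6, 8, 9, 10}
|A + B| = 13

A + B = {-7, -6, -2, -1, 0, 1, 3, 4, 5, 6, 8, 9, 10}


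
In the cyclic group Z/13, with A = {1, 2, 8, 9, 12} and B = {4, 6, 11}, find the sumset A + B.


Work in Z/13Z: reduce every sum a + b modulo 13.
Enumerate all 15 pairs:
a = 1: 1+4=5, 1+6=7, 1+11=12
a = 2: 2+4=6, 2+6=8, 2+11=0
a = 8: 8+4=12, 8+6=1, 8+11=6
a = 9: 9+4=0, 9+6=2, 9+11=7
a = 12: 12+4=3, 12+6=5, 12+11=10
Distinct residues collected: {0, 1, 2, 3, 5, 6, 7, 8, 10, 12}
|A + B| = 10 (out of 13 total residues).

A + B = {0, 1, 2, 3, 5, 6, 7, 8, 10, 12}


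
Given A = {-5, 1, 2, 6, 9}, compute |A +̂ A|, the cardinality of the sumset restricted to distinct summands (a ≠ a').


Restricted sumset: A +̂ A = {a + a' : a ∈ A, a' ∈ A, a ≠ a'}.
Equivalently, take A + A and drop any sum 2a that is achievable ONLY as a + a for a ∈ A (i.e. sums representable only with equal summands).
Enumerate pairs (a, a') with a < a' (symmetric, so each unordered pair gives one sum; this covers all a ≠ a'):
  -5 + 1 = -4
  -5 + 2 = -3
  -5 + 6 = 1
  -5 + 9 = 4
  1 + 2 = 3
  1 + 6 = 7
  1 + 9 = 10
  2 + 6 = 8
  2 + 9 = 11
  6 + 9 = 15
Collected distinct sums: {-4, -3, 1, 3, 4, 7, 8, 10, 11, 15}
|A +̂ A| = 10
(Reference bound: |A +̂ A| ≥ 2|A| - 3 for |A| ≥ 2, with |A| = 5 giving ≥ 7.)

|A +̂ A| = 10


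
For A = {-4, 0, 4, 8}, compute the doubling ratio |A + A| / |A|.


|A| = 4.
Compute A + A by enumerating all 16 pairs.
A + A = {-8, -4, 0, 4, 8, 12, 16}, so |A + A| = 7.
K = |A + A| / |A| = 7/4 (already in lowest terms) ≈ 1.7500.
Reference: AP of size 4 gives K = 7/4 ≈ 1.7500; a fully generic set of size 4 gives K ≈ 2.5000.

|A| = 4, |A + A| = 7, K = 7/4.


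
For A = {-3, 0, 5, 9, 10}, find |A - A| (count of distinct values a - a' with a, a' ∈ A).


A - A = {a - a' : a, a' ∈ A}; |A| = 5.
Bounds: 2|A|-1 ≤ |A - A| ≤ |A|² - |A| + 1, i.e. 9 ≤ |A - A| ≤ 21.
Note: 0 ∈ A - A always (from a - a). The set is symmetric: if d ∈ A - A then -d ∈ A - A.
Enumerate nonzero differences d = a - a' with a > a' (then include -d):
Positive differences: {1, 3, 4, 5, 8, 9, 10, 12, 13}
Full difference set: {0} ∪ (positive diffs) ∪ (negative diffs).
|A - A| = 1 + 2·9 = 19 (matches direct enumeration: 19).

|A - A| = 19


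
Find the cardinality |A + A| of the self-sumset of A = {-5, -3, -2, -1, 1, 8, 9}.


A + A = {a + a' : a, a' ∈ A}; |A| = 7.
General bounds: 2|A| - 1 ≤ |A + A| ≤ |A|(|A|+1)/2, i.e. 13 ≤ |A + A| ≤ 28.
Lower bound 2|A|-1 is attained iff A is an arithmetic progression.
Enumerate sums a + a' for a ≤ a' (symmetric, so this suffices):
a = -5: -5+-5=-10, -5+-3=-8, -5+-2=-7, -5+-1=-6, -5+1=-4, -5+8=3, -5+9=4
a = -3: -3+-3=-6, -3+-2=-5, -3+-1=-4, -3+1=-2, -3+8=5, -3+9=6
a = -2: -2+-2=-4, -2+-1=-3, -2+1=-1, -2+8=6, -2+9=7
a = -1: -1+-1=-2, -1+1=0, -1+8=7, -1+9=8
a = 1: 1+1=2, 1+8=9, 1+9=10
a = 8: 8+8=16, 8+9=17
a = 9: 9+9=18
Distinct sums: {-10, -8, -7, -6, -5, -4, -3, -2, -1, 0, 2, 3, 4, 5, 6, 7, 8, 9, 10, 16, 17, 18}
|A + A| = 22

|A + A| = 22


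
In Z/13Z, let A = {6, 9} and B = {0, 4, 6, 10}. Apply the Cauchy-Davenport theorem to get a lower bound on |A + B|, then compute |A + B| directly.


Cauchy-Davenport: |A + B| ≥ min(p, |A| + |B| - 1) for A, B nonempty in Z/pZ.
|A| = 2, |B| = 4, p = 13.
CD lower bound = min(13, 2 + 4 - 1) = min(13, 5) = 5.
Compute A + B mod 13 directly:
a = 6: 6+0=6, 6+4=10, 6+6=12, 6+10=3
a = 9: 9+0=9, 9+4=0, 9+6=2, 9+10=6
A + B = {0, 2, 3, 6, 9, 10, 12}, so |A + B| = 7.
Verify: 7 ≥ 5? Yes ✓.

CD lower bound = 5, actual |A + B| = 7.


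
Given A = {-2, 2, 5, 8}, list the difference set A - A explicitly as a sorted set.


A - A = {a - a' : a, a' ∈ A}.
Compute a - a' for each ordered pair (a, a'):
a = -2: -2--2=0, -2-2=-4, -2-5=-7, -2-8=-10
a = 2: 2--2=4, 2-2=0, 2-5=-3, 2-8=-6
a = 5: 5--2=7, 5-2=3, 5-5=0, 5-8=-3
a = 8: 8--2=10, 8-2=6, 8-5=3, 8-8=0
Collecting distinct values (and noting 0 appears from a-a):
A - A = {-10, -7, -6, -4, -3, 0, 3, 4, 6, 7, 10}
|A - A| = 11

A - A = {-10, -7, -6, -4, -3, 0, 3, 4, 6, 7, 10}


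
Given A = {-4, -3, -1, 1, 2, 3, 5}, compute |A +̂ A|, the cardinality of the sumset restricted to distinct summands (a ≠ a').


Restricted sumset: A +̂ A = {a + a' : a ∈ A, a' ∈ A, a ≠ a'}.
Equivalently, take A + A and drop any sum 2a that is achievable ONLY as a + a for a ∈ A (i.e. sums representable only with equal summands).
Enumerate pairs (a, a') with a < a' (symmetric, so each unordered pair gives one sum; this covers all a ≠ a'):
  -4 + -3 = -7
  -4 + -1 = -5
  -4 + 1 = -3
  -4 + 2 = -2
  -4 + 3 = -1
  -4 + 5 = 1
  -3 + -1 = -4
  -3 + 1 = -2
  -3 + 2 = -1
  -3 + 3 = 0
  -3 + 5 = 2
  -1 + 1 = 0
  -1 + 2 = 1
  -1 + 3 = 2
  -1 + 5 = 4
  1 + 2 = 3
  1 + 3 = 4
  1 + 5 = 6
  2 + 3 = 5
  2 + 5 = 7
  3 + 5 = 8
Collected distinct sums: {-7, -5, -4, -3, -2, -1, 0, 1, 2, 3, 4, 5, 6, 7, 8}
|A +̂ A| = 15
(Reference bound: |A +̂ A| ≥ 2|A| - 3 for |A| ≥ 2, with |A| = 7 giving ≥ 11.)

|A +̂ A| = 15


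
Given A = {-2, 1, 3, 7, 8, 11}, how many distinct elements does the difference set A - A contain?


A - A = {a - a' : a, a' ∈ A}; |A| = 6.
Bounds: 2|A|-1 ≤ |A - A| ≤ |A|² - |A| + 1, i.e. 11 ≤ |A - A| ≤ 31.
Note: 0 ∈ A - A always (from a - a). The set is symmetric: if d ∈ A - A then -d ∈ A - A.
Enumerate nonzero differences d = a - a' with a > a' (then include -d):
Positive differences: {1, 2, 3, 4, 5, 6, 7, 8, 9, 10, 13}
Full difference set: {0} ∪ (positive diffs) ∪ (negative diffs).
|A - A| = 1 + 2·11 = 23 (matches direct enumeration: 23).

|A - A| = 23


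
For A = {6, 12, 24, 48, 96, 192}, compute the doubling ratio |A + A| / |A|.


|A| = 6.
Compute A + A by enumerating all 36 pairs.
A + A = {12, 18, 24, 30, 36, 48, 54, 60, 72, 96, 102, 108, 120, 144, 192, 198, 204, 216, 240, 288, 384}, so |A + A| = 21.
K = |A + A| / |A| = 21/6 = 7/2 ≈ 3.5000.
Reference: AP of size 6 gives K = 11/6 ≈ 1.8333; a fully generic set of size 6 gives K ≈ 3.5000.

|A| = 6, |A + A| = 21, K = 21/6 = 7/2.


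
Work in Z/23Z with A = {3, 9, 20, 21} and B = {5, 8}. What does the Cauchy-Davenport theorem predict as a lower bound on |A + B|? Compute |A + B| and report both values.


Cauchy-Davenport: |A + B| ≥ min(p, |A| + |B| - 1) for A, B nonempty in Z/pZ.
|A| = 4, |B| = 2, p = 23.
CD lower bound = min(23, 4 + 2 - 1) = min(23, 5) = 5.
Compute A + B mod 23 directly:
a = 3: 3+5=8, 3+8=11
a = 9: 9+5=14, 9+8=17
a = 20: 20+5=2, 20+8=5
a = 21: 21+5=3, 21+8=6
A + B = {2, 3, 5, 6, 8, 11, 14, 17}, so |A + B| = 8.
Verify: 8 ≥ 5? Yes ✓.

CD lower bound = 5, actual |A + B| = 8.


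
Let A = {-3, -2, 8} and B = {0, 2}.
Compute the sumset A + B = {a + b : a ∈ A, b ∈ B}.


A + B = {a + b : a ∈ A, b ∈ B}.
Enumerate all |A|·|B| = 3·2 = 6 pairs (a, b) and collect distinct sums.
a = -3: -3+0=-3, -3+2=-1
a = -2: -2+0=-2, -2+2=0
a = 8: 8+0=8, 8+2=10
Collecting distinct sums: A + B = {-3, -2, -1, 0, 8, 10}
|A + B| = 6

A + B = {-3, -2, -1, 0, 8, 10}


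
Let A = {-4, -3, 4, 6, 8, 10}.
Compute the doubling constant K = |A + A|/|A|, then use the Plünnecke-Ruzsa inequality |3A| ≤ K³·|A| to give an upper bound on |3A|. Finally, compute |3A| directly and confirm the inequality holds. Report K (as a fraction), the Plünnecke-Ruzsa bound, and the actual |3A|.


|A| = 6.
Step 1: Compute A + A by enumerating all 36 pairs.
A + A = {-8, -7, -6, 0, 1, 2, 3, 4, 5, 6, 7, 8, 10, 12, 14, 16, 18, 20}, so |A + A| = 18.
Step 2: Doubling constant K = |A + A|/|A| = 18/6 = 18/6 ≈ 3.0000.
Step 3: Plünnecke-Ruzsa gives |3A| ≤ K³·|A| = (3.0000)³ · 6 ≈ 162.0000.
Step 4: Compute 3A = A + A + A directly by enumerating all triples (a,b,c) ∈ A³; |3A| = 33.
Step 5: Check 33 ≤ 162.0000? Yes ✓.

K = 18/6, Plünnecke-Ruzsa bound K³|A| ≈ 162.0000, |3A| = 33, inequality holds.


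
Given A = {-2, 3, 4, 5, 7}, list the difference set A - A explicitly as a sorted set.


A - A = {a - a' : a, a' ∈ A}.
Compute a - a' for each ordered pair (a, a'):
a = -2: -2--2=0, -2-3=-5, -2-4=-6, -2-5=-7, -2-7=-9
a = 3: 3--2=5, 3-3=0, 3-4=-1, 3-5=-2, 3-7=-4
a = 4: 4--2=6, 4-3=1, 4-4=0, 4-5=-1, 4-7=-3
a = 5: 5--2=7, 5-3=2, 5-4=1, 5-5=0, 5-7=-2
a = 7: 7--2=9, 7-3=4, 7-4=3, 7-5=2, 7-7=0
Collecting distinct values (and noting 0 appears from a-a):
A - A = {-9, -7, -6, -5, -4, -3, -2, -1, 0, 1, 2, 3, 4, 5, 6, 7, 9}
|A - A| = 17

A - A = {-9, -7, -6, -5, -4, -3, -2, -1, 0, 1, 2, 3, 4, 5, 6, 7, 9}


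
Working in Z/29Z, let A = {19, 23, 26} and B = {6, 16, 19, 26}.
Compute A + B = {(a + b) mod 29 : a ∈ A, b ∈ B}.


Work in Z/29Z: reduce every sum a + b modulo 29.
Enumerate all 12 pairs:
a = 19: 19+6=25, 19+16=6, 19+19=9, 19+26=16
a = 23: 23+6=0, 23+16=10, 23+19=13, 23+26=20
a = 26: 26+6=3, 26+16=13, 26+19=16, 26+26=23
Distinct residues collected: {0, 3, 6, 9, 10, 13, 16, 20, 23, 25}
|A + B| = 10 (out of 29 total residues).

A + B = {0, 3, 6, 9, 10, 13, 16, 20, 23, 25}


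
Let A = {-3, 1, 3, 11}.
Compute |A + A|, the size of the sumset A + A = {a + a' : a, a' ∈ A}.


A + A = {a + a' : a, a' ∈ A}; |A| = 4.
General bounds: 2|A| - 1 ≤ |A + A| ≤ |A|(|A|+1)/2, i.e. 7 ≤ |A + A| ≤ 10.
Lower bound 2|A|-1 is attained iff A is an arithmetic progression.
Enumerate sums a + a' for a ≤ a' (symmetric, so this suffices):
a = -3: -3+-3=-6, -3+1=-2, -3+3=0, -3+11=8
a = 1: 1+1=2, 1+3=4, 1+11=12
a = 3: 3+3=6, 3+11=14
a = 11: 11+11=22
Distinct sums: {-6, -2, 0, 2, 4, 6, 8, 12, 14, 22}
|A + A| = 10

|A + A| = 10


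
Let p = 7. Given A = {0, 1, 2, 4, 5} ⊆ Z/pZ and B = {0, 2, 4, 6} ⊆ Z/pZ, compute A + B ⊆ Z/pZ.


Work in Z/7Z: reduce every sum a + b modulo 7.
Enumerate all 20 pairs:
a = 0: 0+0=0, 0+2=2, 0+4=4, 0+6=6
a = 1: 1+0=1, 1+2=3, 1+4=5, 1+6=0
a = 2: 2+0=2, 2+2=4, 2+4=6, 2+6=1
a = 4: 4+0=4, 4+2=6, 4+4=1, 4+6=3
a = 5: 5+0=5, 5+2=0, 5+4=2, 5+6=4
Distinct residues collected: {0, 1, 2, 3, 4, 5, 6}
|A + B| = 7 (out of 7 total residues).

A + B = {0, 1, 2, 3, 4, 5, 6}


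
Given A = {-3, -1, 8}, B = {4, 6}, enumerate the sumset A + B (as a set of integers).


A + B = {a + b : a ∈ A, b ∈ B}.
Enumerate all |A|·|B| = 3·2 = 6 pairs (a, b) and collect distinct sums.
a = -3: -3+4=1, -3+6=3
a = -1: -1+4=3, -1+6=5
a = 8: 8+4=12, 8+6=14
Collecting distinct sums: A + B = {1, 3, 5, 12, 14}
|A + B| = 5

A + B = {1, 3, 5, 12, 14}


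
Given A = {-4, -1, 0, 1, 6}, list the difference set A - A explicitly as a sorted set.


A - A = {a - a' : a, a' ∈ A}.
Compute a - a' for each ordered pair (a, a'):
a = -4: -4--4=0, -4--1=-3, -4-0=-4, -4-1=-5, -4-6=-10
a = -1: -1--4=3, -1--1=0, -1-0=-1, -1-1=-2, -1-6=-7
a = 0: 0--4=4, 0--1=1, 0-0=0, 0-1=-1, 0-6=-6
a = 1: 1--4=5, 1--1=2, 1-0=1, 1-1=0, 1-6=-5
a = 6: 6--4=10, 6--1=7, 6-0=6, 6-1=5, 6-6=0
Collecting distinct values (and noting 0 appears from a-a):
A - A = {-10, -7, -6, -5, -4, -3, -2, -1, 0, 1, 2, 3, 4, 5, 6, 7, 10}
|A - A| = 17

A - A = {-10, -7, -6, -5, -4, -3, -2, -1, 0, 1, 2, 3, 4, 5, 6, 7, 10}


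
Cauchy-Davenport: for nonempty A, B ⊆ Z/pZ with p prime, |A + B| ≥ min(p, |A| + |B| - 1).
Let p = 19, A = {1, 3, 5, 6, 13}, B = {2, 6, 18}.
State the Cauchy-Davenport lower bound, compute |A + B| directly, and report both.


Cauchy-Davenport: |A + B| ≥ min(p, |A| + |B| - 1) for A, B nonempty in Z/pZ.
|A| = 5, |B| = 3, p = 19.
CD lower bound = min(19, 5 + 3 - 1) = min(19, 7) = 7.
Compute A + B mod 19 directly:
a = 1: 1+2=3, 1+6=7, 1+18=0
a = 3: 3+2=5, 3+6=9, 3+18=2
a = 5: 5+2=7, 5+6=11, 5+18=4
a = 6: 6+2=8, 6+6=12, 6+18=5
a = 13: 13+2=15, 13+6=0, 13+18=12
A + B = {0, 2, 3, 4, 5, 7, 8, 9, 11, 12, 15}, so |A + B| = 11.
Verify: 11 ≥ 7? Yes ✓.

CD lower bound = 7, actual |A + B| = 11.


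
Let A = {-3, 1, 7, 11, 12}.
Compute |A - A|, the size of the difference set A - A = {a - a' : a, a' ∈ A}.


A - A = {a - a' : a, a' ∈ A}; |A| = 5.
Bounds: 2|A|-1 ≤ |A - A| ≤ |A|² - |A| + 1, i.e. 9 ≤ |A - A| ≤ 21.
Note: 0 ∈ A - A always (from a - a). The set is symmetric: if d ∈ A - A then -d ∈ A - A.
Enumerate nonzero differences d = a - a' with a > a' (then include -d):
Positive differences: {1, 4, 5, 6, 10, 11, 14, 15}
Full difference set: {0} ∪ (positive diffs) ∪ (negative diffs).
|A - A| = 1 + 2·8 = 17 (matches direct enumeration: 17).

|A - A| = 17


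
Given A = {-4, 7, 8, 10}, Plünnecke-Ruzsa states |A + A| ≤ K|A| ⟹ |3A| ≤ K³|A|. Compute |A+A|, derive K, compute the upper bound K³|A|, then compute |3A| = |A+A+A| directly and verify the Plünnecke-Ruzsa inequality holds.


|A| = 4.
Step 1: Compute A + A by enumerating all 16 pairs.
A + A = {-8, 3, 4, 6, 14, 15, 16, 17, 18, 20}, so |A + A| = 10.
Step 2: Doubling constant K = |A + A|/|A| = 10/4 = 10/4 ≈ 2.5000.
Step 3: Plünnecke-Ruzsa gives |3A| ≤ K³·|A| = (2.5000)³ · 4 ≈ 62.5000.
Step 4: Compute 3A = A + A + A directly by enumerating all triples (a,b,c) ∈ A³; |3A| = 19.
Step 5: Check 19 ≤ 62.5000? Yes ✓.

K = 10/4, Plünnecke-Ruzsa bound K³|A| ≈ 62.5000, |3A| = 19, inequality holds.


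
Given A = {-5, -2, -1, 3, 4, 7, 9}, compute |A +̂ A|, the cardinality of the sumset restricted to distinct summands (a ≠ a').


Restricted sumset: A +̂ A = {a + a' : a ∈ A, a' ∈ A, a ≠ a'}.
Equivalently, take A + A and drop any sum 2a that is achievable ONLY as a + a for a ∈ A (i.e. sums representable only with equal summands).
Enumerate pairs (a, a') with a < a' (symmetric, so each unordered pair gives one sum; this covers all a ≠ a'):
  -5 + -2 = -7
  -5 + -1 = -6
  -5 + 3 = -2
  -5 + 4 = -1
  -5 + 7 = 2
  -5 + 9 = 4
  -2 + -1 = -3
  -2 + 3 = 1
  -2 + 4 = 2
  -2 + 7 = 5
  -2 + 9 = 7
  -1 + 3 = 2
  -1 + 4 = 3
  -1 + 7 = 6
  -1 + 9 = 8
  3 + 4 = 7
  3 + 7 = 10
  3 + 9 = 12
  4 + 7 = 11
  4 + 9 = 13
  7 + 9 = 16
Collected distinct sums: {-7, -6, -3, -2, -1, 1, 2, 3, 4, 5, 6, 7, 8, 10, 11, 12, 13, 16}
|A +̂ A| = 18
(Reference bound: |A +̂ A| ≥ 2|A| - 3 for |A| ≥ 2, with |A| = 7 giving ≥ 11.)

|A +̂ A| = 18


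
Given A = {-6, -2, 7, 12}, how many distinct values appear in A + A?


A + A = {a + a' : a, a' ∈ A}; |A| = 4.
General bounds: 2|A| - 1 ≤ |A + A| ≤ |A|(|A|+1)/2, i.e. 7 ≤ |A + A| ≤ 10.
Lower bound 2|A|-1 is attained iff A is an arithmetic progression.
Enumerate sums a + a' for a ≤ a' (symmetric, so this suffices):
a = -6: -6+-6=-12, -6+-2=-8, -6+7=1, -6+12=6
a = -2: -2+-2=-4, -2+7=5, -2+12=10
a = 7: 7+7=14, 7+12=19
a = 12: 12+12=24
Distinct sums: {-12, -8, -4, 1, 5, 6, 10, 14, 19, 24}
|A + A| = 10

|A + A| = 10


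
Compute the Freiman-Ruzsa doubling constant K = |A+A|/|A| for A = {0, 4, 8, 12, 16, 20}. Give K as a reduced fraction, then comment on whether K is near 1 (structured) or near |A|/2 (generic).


|A| = 6.
Compute A + A by enumerating all 36 pairs.
A + A = {0, 4, 8, 12, 16, 20, 24, 28, 32, 36, 40}, so |A + A| = 11.
K = |A + A| / |A| = 11/6 (already in lowest terms) ≈ 1.8333.
Reference: AP of size 6 gives K = 11/6 ≈ 1.8333; a fully generic set of size 6 gives K ≈ 3.5000.

|A| = 6, |A + A| = 11, K = 11/6.


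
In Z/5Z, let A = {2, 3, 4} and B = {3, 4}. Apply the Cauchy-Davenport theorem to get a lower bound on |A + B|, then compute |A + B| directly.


Cauchy-Davenport: |A + B| ≥ min(p, |A| + |B| - 1) for A, B nonempty in Z/pZ.
|A| = 3, |B| = 2, p = 5.
CD lower bound = min(5, 3 + 2 - 1) = min(5, 4) = 4.
Compute A + B mod 5 directly:
a = 2: 2+3=0, 2+4=1
a = 3: 3+3=1, 3+4=2
a = 4: 4+3=2, 4+4=3
A + B = {0, 1, 2, 3}, so |A + B| = 4.
Verify: 4 ≥ 4? Yes ✓.

CD lower bound = 4, actual |A + B| = 4.


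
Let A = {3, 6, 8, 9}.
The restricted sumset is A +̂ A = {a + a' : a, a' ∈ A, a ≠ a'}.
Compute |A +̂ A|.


Restricted sumset: A +̂ A = {a + a' : a ∈ A, a' ∈ A, a ≠ a'}.
Equivalently, take A + A and drop any sum 2a that is achievable ONLY as a + a for a ∈ A (i.e. sums representable only with equal summands).
Enumerate pairs (a, a') with a < a' (symmetric, so each unordered pair gives one sum; this covers all a ≠ a'):
  3 + 6 = 9
  3 + 8 = 11
  3 + 9 = 12
  6 + 8 = 14
  6 + 9 = 15
  8 + 9 = 17
Collected distinct sums: {9, 11, 12, 14, 15, 17}
|A +̂ A| = 6
(Reference bound: |A +̂ A| ≥ 2|A| - 3 for |A| ≥ 2, with |A| = 4 giving ≥ 5.)

|A +̂ A| = 6


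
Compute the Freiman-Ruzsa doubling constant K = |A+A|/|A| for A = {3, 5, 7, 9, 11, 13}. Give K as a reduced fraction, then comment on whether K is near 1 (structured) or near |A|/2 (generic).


|A| = 6.
Compute A + A by enumerating all 36 pairs.
A + A = {6, 8, 10, 12, 14, 16, 18, 20, 22, 24, 26}, so |A + A| = 11.
K = |A + A| / |A| = 11/6 (already in lowest terms) ≈ 1.8333.
Reference: AP of size 6 gives K = 11/6 ≈ 1.8333; a fully generic set of size 6 gives K ≈ 3.5000.

|A| = 6, |A + A| = 11, K = 11/6.


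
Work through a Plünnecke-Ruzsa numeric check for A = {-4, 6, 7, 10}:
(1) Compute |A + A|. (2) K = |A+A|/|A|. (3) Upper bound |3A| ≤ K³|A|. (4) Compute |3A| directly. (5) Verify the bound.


|A| = 4.
Step 1: Compute A + A by enumerating all 16 pairs.
A + A = {-8, 2, 3, 6, 12, 13, 14, 16, 17, 20}, so |A + A| = 10.
Step 2: Doubling constant K = |A + A|/|A| = 10/4 = 10/4 ≈ 2.5000.
Step 3: Plünnecke-Ruzsa gives |3A| ≤ K³·|A| = (2.5000)³ · 4 ≈ 62.5000.
Step 4: Compute 3A = A + A + A directly by enumerating all triples (a,b,c) ∈ A³; |3A| = 20.
Step 5: Check 20 ≤ 62.5000? Yes ✓.

K = 10/4, Plünnecke-Ruzsa bound K³|A| ≈ 62.5000, |3A| = 20, inequality holds.


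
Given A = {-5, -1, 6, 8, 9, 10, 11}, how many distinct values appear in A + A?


A + A = {a + a' : a, a' ∈ A}; |A| = 7.
General bounds: 2|A| - 1 ≤ |A + A| ≤ |A|(|A|+1)/2, i.e. 13 ≤ |A + A| ≤ 28.
Lower bound 2|A|-1 is attained iff A is an arithmetic progression.
Enumerate sums a + a' for a ≤ a' (symmetric, so this suffices):
a = -5: -5+-5=-10, -5+-1=-6, -5+6=1, -5+8=3, -5+9=4, -5+10=5, -5+11=6
a = -1: -1+-1=-2, -1+6=5, -1+8=7, -1+9=8, -1+10=9, -1+11=10
a = 6: 6+6=12, 6+8=14, 6+9=15, 6+10=16, 6+11=17
a = 8: 8+8=16, 8+9=17, 8+10=18, 8+11=19
a = 9: 9+9=18, 9+10=19, 9+11=20
a = 10: 10+10=20, 10+11=21
a = 11: 11+11=22
Distinct sums: {-10, -6, -2, 1, 3, 4, 5, 6, 7, 8, 9, 10, 12, 14, 15, 16, 17, 18, 19, 20, 21, 22}
|A + A| = 22

|A + A| = 22


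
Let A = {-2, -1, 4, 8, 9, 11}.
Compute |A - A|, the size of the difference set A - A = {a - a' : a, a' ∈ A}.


A - A = {a - a' : a, a' ∈ A}; |A| = 6.
Bounds: 2|A|-1 ≤ |A - A| ≤ |A|² - |A| + 1, i.e. 11 ≤ |A - A| ≤ 31.
Note: 0 ∈ A - A always (from a - a). The set is symmetric: if d ∈ A - A then -d ∈ A - A.
Enumerate nonzero differences d = a - a' with a > a' (then include -d):
Positive differences: {1, 2, 3, 4, 5, 6, 7, 9, 10, 11, 12, 13}
Full difference set: {0} ∪ (positive diffs) ∪ (negative diffs).
|A - A| = 1 + 2·12 = 25 (matches direct enumeration: 25).

|A - A| = 25


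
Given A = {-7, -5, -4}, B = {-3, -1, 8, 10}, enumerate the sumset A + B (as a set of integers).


A + B = {a + b : a ∈ A, b ∈ B}.
Enumerate all |A|·|B| = 3·4 = 12 pairs (a, b) and collect distinct sums.
a = -7: -7+-3=-10, -7+-1=-8, -7+8=1, -7+10=3
a = -5: -5+-3=-8, -5+-1=-6, -5+8=3, -5+10=5
a = -4: -4+-3=-7, -4+-1=-5, -4+8=4, -4+10=6
Collecting distinct sums: A + B = {-10, -8, -7, -6, -5, 1, 3, 4, 5, 6}
|A + B| = 10

A + B = {-10, -8, -7, -6, -5, 1, 3, 4, 5, 6}


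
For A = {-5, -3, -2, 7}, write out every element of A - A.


A - A = {a - a' : a, a' ∈ A}.
Compute a - a' for each ordered pair (a, a'):
a = -5: -5--5=0, -5--3=-2, -5--2=-3, -5-7=-12
a = -3: -3--5=2, -3--3=0, -3--2=-1, -3-7=-10
a = -2: -2--5=3, -2--3=1, -2--2=0, -2-7=-9
a = 7: 7--5=12, 7--3=10, 7--2=9, 7-7=0
Collecting distinct values (and noting 0 appears from a-a):
A - A = {-12, -10, -9, -3, -2, -1, 0, 1, 2, 3, 9, 10, 12}
|A - A| = 13

A - A = {-12, -10, -9, -3, -2, -1, 0, 1, 2, 3, 9, 10, 12}


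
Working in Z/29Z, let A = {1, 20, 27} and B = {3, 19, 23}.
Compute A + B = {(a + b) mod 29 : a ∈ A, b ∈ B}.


Work in Z/29Z: reduce every sum a + b modulo 29.
Enumerate all 9 pairs:
a = 1: 1+3=4, 1+19=20, 1+23=24
a = 20: 20+3=23, 20+19=10, 20+23=14
a = 27: 27+3=1, 27+19=17, 27+23=21
Distinct residues collected: {1, 4, 10, 14, 17, 20, 21, 23, 24}
|A + B| = 9 (out of 29 total residues).

A + B = {1, 4, 10, 14, 17, 20, 21, 23, 24}


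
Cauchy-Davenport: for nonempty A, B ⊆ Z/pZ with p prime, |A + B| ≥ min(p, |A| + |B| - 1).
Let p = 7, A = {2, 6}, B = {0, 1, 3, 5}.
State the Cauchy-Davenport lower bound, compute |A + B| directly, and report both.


Cauchy-Davenport: |A + B| ≥ min(p, |A| + |B| - 1) for A, B nonempty in Z/pZ.
|A| = 2, |B| = 4, p = 7.
CD lower bound = min(7, 2 + 4 - 1) = min(7, 5) = 5.
Compute A + B mod 7 directly:
a = 2: 2+0=2, 2+1=3, 2+3=5, 2+5=0
a = 6: 6+0=6, 6+1=0, 6+3=2, 6+5=4
A + B = {0, 2, 3, 4, 5, 6}, so |A + B| = 6.
Verify: 6 ≥ 5? Yes ✓.

CD lower bound = 5, actual |A + B| = 6.


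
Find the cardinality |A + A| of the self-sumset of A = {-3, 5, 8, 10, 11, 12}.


A + A = {a + a' : a, a' ∈ A}; |A| = 6.
General bounds: 2|A| - 1 ≤ |A + A| ≤ |A|(|A|+1)/2, i.e. 11 ≤ |A + A| ≤ 21.
Lower bound 2|A|-1 is attained iff A is an arithmetic progression.
Enumerate sums a + a' for a ≤ a' (symmetric, so this suffices):
a = -3: -3+-3=-6, -3+5=2, -3+8=5, -3+10=7, -3+11=8, -3+12=9
a = 5: 5+5=10, 5+8=13, 5+10=15, 5+11=16, 5+12=17
a = 8: 8+8=16, 8+10=18, 8+11=19, 8+12=20
a = 10: 10+10=20, 10+11=21, 10+12=22
a = 11: 11+11=22, 11+12=23
a = 12: 12+12=24
Distinct sums: {-6, 2, 5, 7, 8, 9, 10, 13, 15, 16, 17, 18, 19, 20, 21, 22, 23, 24}
|A + A| = 18

|A + A| = 18


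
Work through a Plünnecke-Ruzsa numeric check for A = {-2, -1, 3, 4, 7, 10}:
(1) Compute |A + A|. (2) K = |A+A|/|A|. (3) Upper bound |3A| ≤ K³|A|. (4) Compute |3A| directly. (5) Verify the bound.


|A| = 6.
Step 1: Compute A + A by enumerating all 36 pairs.
A + A = {-4, -3, -2, 1, 2, 3, 5, 6, 7, 8, 9, 10, 11, 13, 14, 17, 20}, so |A + A| = 17.
Step 2: Doubling constant K = |A + A|/|A| = 17/6 = 17/6 ≈ 2.8333.
Step 3: Plünnecke-Ruzsa gives |3A| ≤ K³·|A| = (2.8333)³ · 6 ≈ 136.4722.
Step 4: Compute 3A = A + A + A directly by enumerating all triples (a,b,c) ∈ A³; |3A| = 31.
Step 5: Check 31 ≤ 136.4722? Yes ✓.

K = 17/6, Plünnecke-Ruzsa bound K³|A| ≈ 136.4722, |3A| = 31, inequality holds.
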